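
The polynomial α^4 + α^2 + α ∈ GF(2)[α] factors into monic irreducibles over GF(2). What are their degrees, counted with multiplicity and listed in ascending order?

1, 3

Write g(α) = α^4 + α^2 + α.
Roots in GF(2): g(0) = 0 → root; g(1) = 1.
Linear factors from roots: (α).
Complete factorization: g(α) = (α)·(α^3 + α + 1).
Factor degrees with multiplicity: 1 + 3 = 4.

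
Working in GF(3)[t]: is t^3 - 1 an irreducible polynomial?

No

Write g(t) = t^3 - 1.
Check for roots in GF(3): g(0) = 2; g(1) = 0 → root; g(2) = 1.
g(1) = 0, so (t − 1) divides g(t); g is reducible.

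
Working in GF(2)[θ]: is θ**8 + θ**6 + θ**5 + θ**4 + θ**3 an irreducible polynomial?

Write m(θ) = θ**8 + θ**6 + θ**5 + θ**4 + θ**3.
Check for roots in GF(2): m(0) = 0 → root; m(1) = 1.
m(0) = 0, so (θ) divides m(θ); m is reducible.

No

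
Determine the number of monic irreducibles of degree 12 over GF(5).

Gauss's count: N_{5}(12) = (1/12) Σ_{d|12} μ(12/d)·5^d.
Divisors of 12: 1, 2, 3, 4, 6, 12; μ(12/d) for each: 0, 1, 0, -1, -1, 1.
Σ = 5^2 − 5^4 − 5^6 + 5^12 = 244124400.
N = 244124400/12 = 20343700.

20343700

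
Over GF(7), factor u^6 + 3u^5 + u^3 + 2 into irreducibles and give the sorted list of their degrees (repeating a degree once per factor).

1, 2, 3

Write g(u) = u^6 + 3u^5 + u^3 + 2.
Linear factors from roots: (u + 6).
Complete factorization: g(u) = (u + 6)·(u^2 + u + 4)·(u^3 + 3u^2 + 4u + 3).
Factor degrees with multiplicity: 1 + 2 + 3 = 6.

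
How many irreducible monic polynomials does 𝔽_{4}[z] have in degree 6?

x^(4^6) − x is the product of all monic irreducibles of degree dividing 6; Möbius inversion gives N = (1/6) Σ μ(6/d)·4^d.
Divisors of 6: 1, 2, 3, 6; μ(6/d) for each: 1, -1, -1, 1.
Σ = 4^1 − 4^2 − 4^3 + 4^6 = 4020.
N = 4020/6 = 670.

670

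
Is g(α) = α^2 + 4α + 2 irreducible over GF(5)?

Check for roots in GF(5): g(0) = 2; g(1) = 2; g(2) = 4; g(3) = 3; g(4) = 4.
No roots. A degree-2 polynomial over a field with no linear factor is irreducible.

Yes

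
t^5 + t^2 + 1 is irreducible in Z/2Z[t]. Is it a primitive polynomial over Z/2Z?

Write f(t) = t^5 + t^2 + 1.
|GF(2^5)^×| = 2^5 − 1 = 31. Prime factorization: 31 = 31.
f is primitive ⇔ t has order 31 in GF(2)[t]/(f), i.e. t^(31/q) ≠ 1 for each prime q | 31.
t^(1) mod f = t.
None equal 1, so t has full order 31; f is primitive.

Yes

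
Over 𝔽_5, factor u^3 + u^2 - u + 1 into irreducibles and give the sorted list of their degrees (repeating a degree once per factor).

3

Write h(u) = u^3 + u^2 - u + 1.
Roots in 𝔽_5: h(0) = 1; h(1) = 2; h(2) = 1; h(3) = 4; h(4) = 2.
Complete factorization: h(u) = (u^3 + u^2 - u + 1).
Factor degrees with multiplicity: 3 = 3.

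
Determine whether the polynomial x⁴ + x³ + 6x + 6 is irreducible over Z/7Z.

Write f(x) = x⁴ + x³ + 6x + 6.
Check for roots in Z/7Z: f(0) = 6; f(1) = 0 → root; f(2) = 0 → root; f(3) = 6; f(4) = 0 → root; f(5) = 2; f(6) = 0 → root.
f(1) = 0, so (x − 1) divides f(x); f is reducible.

No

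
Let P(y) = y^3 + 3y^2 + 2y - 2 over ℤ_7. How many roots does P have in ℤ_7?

Evaluate at each of the 7 elements of ℤ_7:
P(0) = 5; P(1) = 4; P(2) = 1; P(3) = 2; P(4) = 6; P(5) = 5; P(6) = 5.
No element is a root.

0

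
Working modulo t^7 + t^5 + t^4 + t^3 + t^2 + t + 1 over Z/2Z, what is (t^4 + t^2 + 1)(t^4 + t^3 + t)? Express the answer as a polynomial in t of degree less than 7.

t^4 + t + 1

Multiply in Z/2Z[t]: (t^4 + t^2 + 1)·(t^4 + t^3 + t) = t^8 + t^7 + t^6 + t^4 + t.
Reduce using t^7 ≡ t^5 + t^4 + t^3 + t^2 + t + 1 (mod t^7 + t^5 + t^4 + t^3 + t^2 + t + 1).
Reduced: t^4 + t + 1.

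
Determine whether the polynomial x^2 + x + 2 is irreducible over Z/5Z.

Yes

Write f(x) = x^2 + x + 2.
Check for roots in Z/5Z: f(0) = 2; f(1) = 4; f(2) = 3; f(3) = 4; f(4) = 2.
No roots. A degree-2 polynomial over a field with no linear factor is irreducible.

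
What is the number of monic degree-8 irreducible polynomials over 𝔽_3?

Gauss's count: N_{3}(8) = (1/8) Σ_{d|8} μ(8/d)·3^d.
Divisors of 8: 1, 2, 4, 8; μ(8/d) for each: 0, 0, -1, 1.
Σ = − 3^4 + 3^8 = 6480.
N = 6480/8 = 810.

810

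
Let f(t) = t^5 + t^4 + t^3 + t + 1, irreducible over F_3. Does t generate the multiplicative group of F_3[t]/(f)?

|GF(3^5)^×| = 3^5 − 1 = 242. Prime factorization: 242 = 2·11^2.
f is primitive ⇔ t has order 242 in GF(3)[t]/(f), i.e. t^(242/q) ≠ 1 for each prime q | 242.
t^(121) mod f = 2.
t^(22) mod f = t^4 + 2t^3 + t^2 + 1.
None equal 1, so t has full order 242; f is primitive.

Yes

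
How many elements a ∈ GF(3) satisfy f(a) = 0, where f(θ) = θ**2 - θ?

Evaluate at each of the 3 elements of GF(3):
f(0) = 0 → root; f(1) = 0 → root; f(2) = 2.
Roots: {0, 1}.

2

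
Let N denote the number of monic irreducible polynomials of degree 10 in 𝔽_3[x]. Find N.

x^(3^10) − x is the product of all monic irreducibles of degree dividing 10; Möbius inversion gives N = (1/10) Σ μ(10/d)·3^d.
Divisors of 10: 1, 2, 5, 10; μ(10/d) for each: 1, -1, -1, 1.
Σ = 3^1 − 3^2 − 3^5 + 3^10 = 58800.
N = 58800/10 = 5880.

5880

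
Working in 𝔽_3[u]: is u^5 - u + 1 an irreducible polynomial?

Yes

Write P(u) = u^5 - u + 1.
Check for roots in 𝔽_3: P(0) = 1; P(1) = 1; P(2) = 1.
No roots, so no linear factors.
Monic irreducibles of degree 2 over GF(3): u^2 + 1, u^2 + u - 1, u^2 - u - 1.
None of them divide P (all give nonzero remainder).
No irreducible factor of degree ≤ 2 exists, so P is irreducible over GF(3).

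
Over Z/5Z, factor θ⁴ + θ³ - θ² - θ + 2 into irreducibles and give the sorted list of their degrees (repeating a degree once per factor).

1, 3

Write h(θ) = θ⁴ + θ³ - θ² - θ + 2.
Roots in Z/5Z: h(0) = 2; h(1) = 2; h(2) = 0 → root; h(3) = 3; h(4) = 2.
Linear factors from roots: (θ - 2).
Complete factorization: h(θ) = (θ - 2)·(θ³ - 2θ² - 1).
Factor degrees with multiplicity: 1 + 3 = 4.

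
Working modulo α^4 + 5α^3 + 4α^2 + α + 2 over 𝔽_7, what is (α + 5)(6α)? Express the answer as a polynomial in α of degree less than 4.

Multiply in 𝔽_7[α]: (α + 5)·(6α) = 6α^2 + 2α.
Reduced: 6α^2 + 2α.

6α^2 + 2α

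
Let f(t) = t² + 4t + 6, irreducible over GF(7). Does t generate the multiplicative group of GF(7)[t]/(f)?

|GF(7^2)^×| = 7^2 − 1 = 48. Prime factorization: 48 = 2^4·3.
f is primitive ⇔ t has order 48 in GF(7)[t]/(f), i.e. t^(48/q) ≠ 1 for each prime q | 48.
t^(24) mod f = 6.
t^(16) mod f = 1
Since t^(16) = 1, the order of t divides 16 < 48; not primitive.

No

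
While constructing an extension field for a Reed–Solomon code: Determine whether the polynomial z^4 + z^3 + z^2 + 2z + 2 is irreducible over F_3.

Yes

Write P(z) = z^4 + z^3 + z^2 + 2z + 2.
Check for roots in F_3: P(0) = 2; P(1) = 1; P(2) = 1.
No roots, so no linear factors.
Monic irreducibles of degree 2 over GF(3): z^2 + 1, z^2 + z + 2, z^2 + 2z + 2.
None of them divide P (all give nonzero remainder).
No irreducible factor of degree ≤ 2 exists, so P is irreducible over GF(3).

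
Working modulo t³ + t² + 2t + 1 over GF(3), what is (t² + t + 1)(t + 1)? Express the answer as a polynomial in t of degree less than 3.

Multiply in GF(3)[t]: (t² + t + 1)·(t + 1) = t³ + 2t² + 2t + 1.
Reduce using t³ ≡ 2t² + t + 2 (mod t³ + t² + 2t + 1).
Reduced: t².

t^2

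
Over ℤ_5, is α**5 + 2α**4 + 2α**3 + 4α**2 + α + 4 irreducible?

Write P(α) = α**5 + 2α**4 + 2α**3 + 4α**2 + α + 4.
Check for roots in ℤ_5: P(0) = 4; P(1) = 4; P(2) = 2; P(3) = 2; P(4) = 1.
No roots, so no linear factors.
Degree-2 irreducible divisors: test the 10 monic irreducibles of degree 2 over GF(5).
None of them divide P (all give nonzero remainder).
No irreducible factor of degree ≤ 2 exists, so P is irreducible over GF(5).

Yes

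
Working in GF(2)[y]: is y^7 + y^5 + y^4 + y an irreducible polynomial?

Write h(y) = y^7 + y^5 + y^4 + y.
Check for roots in GF(2): h(0) = 0 → root; h(1) = 0 → root.
h(0) = 0, so (y) divides h(y); h is reducible.

No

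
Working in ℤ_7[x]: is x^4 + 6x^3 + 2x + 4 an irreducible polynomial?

Write f(x) = x^4 + 6x^3 + 2x + 4.
Check for roots in ℤ_7: f(0) = 4; f(1) = 6; f(2) = 2; f(3) = 1; f(4) = 1; f(5) = 3; f(6) = 4.
No roots, so no linear factors.
Degree-2 irreducible divisors: test the 21 monic irreducibles of degree 2 over GF(7).
None of them divide f (all give nonzero remainder).
No irreducible factor of degree ≤ 2 exists, so f is irreducible over GF(7).

Yes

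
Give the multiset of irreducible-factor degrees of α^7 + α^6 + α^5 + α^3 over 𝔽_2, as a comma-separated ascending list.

1, 1, 1, 1, 3

Write g(α) = α^7 + α^6 + α^5 + α^3.
Roots in 𝔽_2: g(0) = 0 → root; g(1) = 0 → root.
Linear factors from roots: (α), (α + 1).
Complete factorization: g(α) = (α + 1)·(α)^3·(α^3 + α + 1).
Factor degrees with multiplicity: 1 + 1 + 1 + 1 + 3 = 7.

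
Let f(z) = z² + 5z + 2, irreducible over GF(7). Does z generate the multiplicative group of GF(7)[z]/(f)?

No

|GF(7^2)^×| = 7^2 − 1 = 48. Prime factorization: 48 = 2^4·3.
f is primitive ⇔ z has order 48 in GF(7)[z]/(f), i.e. z^(48/q) ≠ 1 for each prime q | 48.
z^(24) mod f = 1
z^(16) mod f = 4.
Since z^(24) = 1, the order of z divides 24 < 48; not primitive.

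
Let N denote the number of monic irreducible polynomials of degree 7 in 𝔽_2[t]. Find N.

18

The number of monic irreducibles of degree 7 over GF(2) is (1/7)·Σ_{d∣7} μ(7/d) 2^d.
Divisors of 7: 1, 7; μ(7/d) for each: -1, 1.
Σ = − 2^1 + 2^7 = 126.
N = 126/7 = 18.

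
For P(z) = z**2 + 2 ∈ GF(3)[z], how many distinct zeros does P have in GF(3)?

Evaluate at each of the 3 elements of GF(3):
P(0) = 2; P(1) = 0 → root; P(2) = 0 → root.
Roots: {1, 2}.

2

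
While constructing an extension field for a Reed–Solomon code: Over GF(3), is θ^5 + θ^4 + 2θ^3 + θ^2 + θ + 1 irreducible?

Yes

Write g(θ) = θ^5 + θ^4 + 2θ^3 + θ^2 + θ + 1.
Check for roots in GF(3): g(0) = 1; g(1) = 1; g(2) = 2.
No roots, so no linear factors.
Monic irreducibles of degree 2 over GF(3): θ^2 + 1, θ^2 + θ + 2, θ^2 + 2θ + 2.
None of them divide g (all give nonzero remainder).
No irreducible factor of degree ≤ 2 exists, so g is irreducible over GF(3).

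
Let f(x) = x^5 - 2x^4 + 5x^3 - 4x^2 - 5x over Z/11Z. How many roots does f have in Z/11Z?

Evaluate at each of the 11 elements of Z/11Z:
f(0) = 0 → root; f(1) = 6; f(2) = 3; f(3) = 0 → root; f(4) = 0 → root; f(5) = 10; f(6) = 7; f(7) = 3; f(8) = 0 → root; f(9) = 0 → root; f(10) = 4.
Roots: {0, 3, 4, 8, 9}.

5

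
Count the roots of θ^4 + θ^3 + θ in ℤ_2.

1

Write f(θ) = θ^4 + θ^3 + θ.
Evaluate at each of the 2 elements of ℤ_2:
f(0) = 0 → root; f(1) = 1.
Roots: {0}.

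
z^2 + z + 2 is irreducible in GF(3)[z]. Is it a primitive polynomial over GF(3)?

Yes

Write f(z) = z^2 + z + 2.
|GF(3^2)^×| = 3^2 − 1 = 8. Prime factorization: 8 = 2^3.
f is primitive ⇔ z has order 8 in GF(3)[z]/(f), i.e. z^(8/q) ≠ 1 for each prime q | 8.
z^(4) mod f = 2.
None equal 1, so z has full order 8; f is primitive.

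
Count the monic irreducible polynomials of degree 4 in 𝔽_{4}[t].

The number of monic irreducibles of degree 4 over GF(4) is (1/4)·Σ_{d∣4} μ(4/d) 4^d.
Divisors of 4: 1, 2, 4; μ(4/d) for each: 0, -1, 1.
Σ = − 4^2 + 4^4 = 240.
N = 240/4 = 60.

60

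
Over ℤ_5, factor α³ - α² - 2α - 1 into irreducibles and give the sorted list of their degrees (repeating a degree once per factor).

Write f(α) = α³ - α² - 2α - 1.
Roots in ℤ_5: f(0) = 4; f(1) = 2; f(2) = 4; f(3) = 1; f(4) = 4.
Complete factorization: f(α) = (α³ - α² - 2α - 1).
Factor degrees with multiplicity: 3 = 3.

3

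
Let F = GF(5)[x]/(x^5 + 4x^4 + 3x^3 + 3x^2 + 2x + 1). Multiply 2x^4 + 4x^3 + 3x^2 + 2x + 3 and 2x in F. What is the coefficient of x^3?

4

Multiply in GF(5)[x]: (2x^4 + 4x^3 + 3x^2 + 2x + 3)·(2x) = 4x^5 + 3x^4 + x^3 + 4x^2 + x.
Reduce using x^5 ≡ x^4 + 2x^3 + 2x^2 + 3x + 4 (mod x^5 + 4x^4 + 3x^3 + 3x^2 + 2x + 1).
Reduced: 2x^4 + 4x^3 + 2x^2 + 3x + 1.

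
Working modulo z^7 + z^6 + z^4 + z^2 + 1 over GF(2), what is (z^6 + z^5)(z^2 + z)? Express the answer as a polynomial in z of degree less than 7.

Multiply in GF(2)[z]: (z^6 + z^5)·(z^2 + z) = z^8 + z^6.
Reduce using z^7 ≡ z^6 + z^4 + z^2 + 1 (mod z^7 + z^6 + z^4 + z^2 + 1).
Reduced: z^5 + z^4 + z^3 + z^2 + z + 1.

z^5 + z^4 + z^3 + z^2 + z + 1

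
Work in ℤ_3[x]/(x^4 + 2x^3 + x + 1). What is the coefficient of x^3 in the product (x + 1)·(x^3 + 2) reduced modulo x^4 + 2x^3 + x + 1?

2

Multiply in ℤ_3[x]: (x + 1)·(x^3 + 2) = x^4 + x^3 + 2x + 2.
Reduce using x^4 ≡ x^3 + 2x + 2 (mod x^4 + 2x^3 + x + 1).
Reduced: 2x^3 + x + 1.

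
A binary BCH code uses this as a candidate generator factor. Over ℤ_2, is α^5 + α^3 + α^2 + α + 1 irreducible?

Yes

Write m(α) = α^5 + α^3 + α^2 + α + 1.
Check for roots in ℤ_2: m(0) = 1; m(1) = 1.
No roots, so no linear factors.
Monic irreducibles of degree 2 over GF(2): α^2 + α + 1.
None of them divide m (all give nonzero remainder).
No irreducible factor of degree ≤ 2 exists, so m is irreducible over GF(2).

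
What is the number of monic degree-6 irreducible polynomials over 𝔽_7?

x^(7^6) − x is the product of all monic irreducibles of degree dividing 6; Möbius inversion gives N = (1/6) Σ μ(6/d)·7^d.
Divisors of 6: 1, 2, 3, 6; μ(6/d) for each: 1, -1, -1, 1.
Σ = 7^1 − 7^2 − 7^3 + 7^6 = 117264.
N = 117264/6 = 19544.

19544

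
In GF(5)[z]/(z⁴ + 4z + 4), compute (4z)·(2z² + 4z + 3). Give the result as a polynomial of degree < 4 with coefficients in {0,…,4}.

3z^3 + z^2 + 2z

Multiply in GF(5)[z]: (4z)·(2z² + 4z + 3) = 3z³ + z² + 2z.
Reduced: 3z³ + z² + 2z.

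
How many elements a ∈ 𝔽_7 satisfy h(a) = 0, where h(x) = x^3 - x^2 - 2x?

Evaluate at each of the 7 elements of 𝔽_7:
h(0) = 0 → root; h(1) = 5; h(2) = 0 → root; h(3) = 5; h(4) = 5; h(5) = 6; h(6) = 0 → root.
Roots: {0, 2, 6}.

3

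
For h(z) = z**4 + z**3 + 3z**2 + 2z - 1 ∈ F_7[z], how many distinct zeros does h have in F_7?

2

Evaluate at each of the 7 elements of F_7:
h(0) = 6; h(1) = 6; h(2) = 4; h(3) = 0 → root; h(4) = 4; h(5) = 1; h(6) = 0 → root.
Roots: {3, 6}.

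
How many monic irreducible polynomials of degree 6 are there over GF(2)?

x^(2^6) − x is the product of all monic irreducibles of degree dividing 6; Möbius inversion gives N = (1/6) Σ μ(6/d)·2^d.
Divisors of 6: 1, 2, 3, 6; μ(6/d) for each: 1, -1, -1, 1.
Σ = 2^1 − 2^2 − 2^3 + 2^6 = 54.
N = 54/6 = 9.

9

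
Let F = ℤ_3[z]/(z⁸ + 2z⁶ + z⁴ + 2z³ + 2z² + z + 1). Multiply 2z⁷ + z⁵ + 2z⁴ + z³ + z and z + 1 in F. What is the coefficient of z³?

0

Multiply in ℤ_3[z]: (2z⁷ + z⁵ + 2z⁴ + z³ + z)·(z + 1) = 2z⁸ + 2z⁷ + z⁶ + z³ + z² + z.
Reduce using z⁸ ≡ z⁶ + 2z⁴ + z³ + z² + 2z + 2 (mod z⁸ + 2z⁶ + z⁴ + 2z³ + 2z² + z + 1).
Reduced: 2z⁷ + z⁴ + 2z + 1.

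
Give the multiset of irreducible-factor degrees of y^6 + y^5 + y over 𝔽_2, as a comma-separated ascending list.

1, 2, 3

Write g(y) = y^6 + y^5 + y.
Roots in 𝔽_2: g(0) = 0 → root; g(1) = 1.
Linear factors from roots: (y).
Complete factorization: g(y) = (y)·(y^2 + y + 1)·(y^3 + y + 1).
Factor degrees with multiplicity: 1 + 2 + 3 = 6.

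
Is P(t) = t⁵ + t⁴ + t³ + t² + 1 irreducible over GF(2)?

Check for roots in GF(2): P(0) = 1; P(1) = 1.
No roots, so no linear factors.
Monic irreducibles of degree 2 over GF(2): t² + t + 1.
None of them divide P (all give nonzero remainder).
No irreducible factor of degree ≤ 2 exists, so P is irreducible over GF(2).

Yes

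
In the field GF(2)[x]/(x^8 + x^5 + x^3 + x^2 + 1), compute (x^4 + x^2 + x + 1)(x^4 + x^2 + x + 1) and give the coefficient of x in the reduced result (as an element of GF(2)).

Multiply in GF(2)[x]: (x^4 + x^2 + x + 1)·(x^4 + x^2 + x + 1) = x^8 + x^4 + x^2 + 1.
Reduce using x^8 ≡ x^5 + x^3 + x^2 + 1 (mod x^8 + x^5 + x^3 + x^2 + 1).
Reduced: x^5 + x^4 + x^3.

0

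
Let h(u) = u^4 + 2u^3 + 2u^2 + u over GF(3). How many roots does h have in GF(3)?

3

Evaluate at each of the 3 elements of GF(3):
h(0) = 0 → root; h(1) = 0 → root; h(2) = 0 → root.
Roots: {0, 1, 2}.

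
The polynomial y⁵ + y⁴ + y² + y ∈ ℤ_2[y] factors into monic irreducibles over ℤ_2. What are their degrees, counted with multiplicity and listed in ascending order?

1, 1, 1, 2

Write g(y) = y⁵ + y⁴ + y² + y.
Roots in ℤ_2: g(0) = 0 → root; g(1) = 0 → root.
Linear factors from roots: (y), (y + 1).
Complete factorization: g(y) = (y)·(y + 1)^2·(y² + y + 1).
Factor degrees with multiplicity: 1 + 1 + 1 + 2 = 5.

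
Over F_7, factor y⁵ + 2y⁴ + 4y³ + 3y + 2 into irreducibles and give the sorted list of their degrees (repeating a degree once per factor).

Write g(y) = y⁵ + 2y⁴ + 4y³ + 3y + 2.
Linear factors from roots: (y + 3).
Complete factorization: g(y) = (y + 3)·(y⁴ + 6y³ + 3).
Factor degrees with multiplicity: 1 + 4 = 5.

1, 4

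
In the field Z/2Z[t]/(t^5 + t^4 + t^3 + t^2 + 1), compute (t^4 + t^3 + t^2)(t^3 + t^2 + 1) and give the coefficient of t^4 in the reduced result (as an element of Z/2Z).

Multiply in Z/2Z[t]: (t^4 + t^3 + t^2)·(t^3 + t^2 + 1) = t^7 + t^3 + t^2.
Reduce using t^5 ≡ t^4 + t^3 + t^2 + 1 (mod t^5 + t^4 + t^3 + t^2 + 1).
Reduced: t.

0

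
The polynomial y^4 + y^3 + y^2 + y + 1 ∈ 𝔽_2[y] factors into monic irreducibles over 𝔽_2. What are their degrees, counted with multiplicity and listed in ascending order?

Write h(y) = y^4 + y^3 + y^2 + y + 1.
Roots in 𝔽_2: h(0) = 1; h(1) = 1.
Complete factorization: h(y) = (y^4 + y^3 + y^2 + y + 1).
Factor degrees with multiplicity: 4 = 4.

4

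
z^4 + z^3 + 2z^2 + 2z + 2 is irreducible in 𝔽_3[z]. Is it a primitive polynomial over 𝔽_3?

Yes

Write f(z) = z^4 + z^3 + 2z^2 + 2z + 2.
|GF(3^4)^×| = 3^4 − 1 = 80. Prime factorization: 80 = 2^4·5.
f is primitive ⇔ z has order 80 in GF(3)[z]/(f), i.e. z^(80/q) ≠ 1 for each prime q | 80.
z^(40) mod f = 2.
z^(16) mod f = z^2 + z.
None equal 1, so z has full order 80; f is primitive.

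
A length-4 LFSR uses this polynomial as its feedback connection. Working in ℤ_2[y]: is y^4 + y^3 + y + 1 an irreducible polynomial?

Write f(y) = y^4 + y^3 + y + 1.
Check for roots in ℤ_2: f(0) = 1; f(1) = 0 → root.
f(1) = 0, so (y − 1) divides f(y); f is reducible.

No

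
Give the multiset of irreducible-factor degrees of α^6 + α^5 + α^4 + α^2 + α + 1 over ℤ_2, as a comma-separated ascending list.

Write f(α) = α^6 + α^5 + α^4 + α^2 + α + 1.
Roots in ℤ_2: f(0) = 1; f(1) = 0 → root.
Linear factors from roots: (α + 1).
Complete factorization: f(α) = (α + 1)^4·(α^2 + α + 1).
Factor degrees with multiplicity: 1 + 1 + 1 + 1 + 2 = 6.

1, 1, 1, 1, 2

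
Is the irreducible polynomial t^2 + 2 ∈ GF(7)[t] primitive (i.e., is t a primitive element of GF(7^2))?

Write f(t) = t^2 + 2.
|GF(7^2)^×| = 7^2 − 1 = 48. Prime factorization: 48 = 2^4·3.
f is primitive ⇔ t has order 48 in GF(7)[t]/(f), i.e. t^(48/q) ≠ 1 for each prime q | 48.
t^(24) mod f = 1
t^(16) mod f = 4.
Since t^(24) = 1, the order of t divides 24 < 48; not primitive.

No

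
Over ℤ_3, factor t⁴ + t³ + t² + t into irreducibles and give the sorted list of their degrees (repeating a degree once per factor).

Write h(t) = t⁴ + t³ + t² + t.
Roots in ℤ_3: h(0) = 0 → root; h(1) = 1; h(2) = 0 → root.
Linear factors from roots: (t), (t + 1).
Complete factorization: h(t) = (t)·(t + 1)·(t² + 1).
Factor degrees with multiplicity: 1 + 1 + 2 = 4.

1, 1, 2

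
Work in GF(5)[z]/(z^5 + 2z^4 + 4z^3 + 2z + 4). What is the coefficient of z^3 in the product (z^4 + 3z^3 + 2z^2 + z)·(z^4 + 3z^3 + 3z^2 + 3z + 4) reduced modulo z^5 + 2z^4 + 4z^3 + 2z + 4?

Multiply in GF(5)[z]: (z^4 + 3z^3 + 2z^2 + z)·(z^4 + 3z^3 + 3z^2 + 3z + 4) = z^8 + z^7 + 4z^6 + 4z^5 + 2z^4 + z^3 + z^2 + 4z.
Reduce using z^5 ≡ 3z^4 + z^3 + 3z + 1 (mod z^5 + 2z^4 + 4z^3 + 2z + 4).
Reduced: 4z^4 + 3z^3 + z^2 + 3z + 4.

3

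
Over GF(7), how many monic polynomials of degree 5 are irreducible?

3360

The number of monic irreducibles of degree 5 over GF(7) is (1/5)·Σ_{d∣5} μ(5/d) 7^d.
Divisors of 5: 1, 5; μ(5/d) for each: -1, 1.
Σ = − 7^1 + 7^5 = 16800.
N = 16800/5 = 3360.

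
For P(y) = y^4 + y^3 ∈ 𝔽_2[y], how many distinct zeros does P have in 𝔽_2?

Evaluate at each of the 2 elements of 𝔽_2:
P(0) = 0 → root; P(1) = 0 → root.
Roots: {0, 1}.

2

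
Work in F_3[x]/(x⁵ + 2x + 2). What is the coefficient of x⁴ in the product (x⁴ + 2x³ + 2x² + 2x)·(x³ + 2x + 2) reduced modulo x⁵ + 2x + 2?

2

Multiply in F_3[x]: (x⁴ + 2x³ + 2x² + 2x)·(x³ + 2x + 2) = x⁷ + 2x⁶ + x⁵ + 2x⁴ + 2x³ + 2x² + x.
Reduce using x⁵ ≡ x + 1 (mod x⁵ + 2x + 2).
Reduced: 2x⁴ + 2x² + x + 1.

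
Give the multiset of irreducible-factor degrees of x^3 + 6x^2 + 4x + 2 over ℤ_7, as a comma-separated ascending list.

1, 2

Write g(x) = x^3 + 6x^2 + 4x + 2.
Linear factors from roots: (x + 5).
Complete factorization: g(x) = (x + 5)·(x^2 + x + 6).
Factor degrees with multiplicity: 1 + 2 = 3.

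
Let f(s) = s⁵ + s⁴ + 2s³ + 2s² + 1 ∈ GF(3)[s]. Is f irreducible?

Check for roots in GF(3): f(0) = 1; f(1) = 1; f(2) = 1.
No roots, so no linear factors.
Monic irreducibles of degree 2 over GF(3): s² + 1, s² + s + 2, s² + 2s + 2.
None of them divide f (all give nonzero remainder).
No irreducible factor of degree ≤ 2 exists, so f is irreducible over GF(3).

Yes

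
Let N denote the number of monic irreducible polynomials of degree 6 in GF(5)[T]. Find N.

Gauss's count: N_{5}(6) = (1/6) Σ_{d|6} μ(6/d)·5^d.
Divisors of 6: 1, 2, 3, 6; μ(6/d) for each: 1, -1, -1, 1.
Σ = 5^1 − 5^2 − 5^3 + 5^6 = 15480.
N = 15480/6 = 2580.

2580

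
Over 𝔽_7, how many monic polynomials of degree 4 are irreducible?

The number of monic irreducibles of degree 4 over GF(7) is (1/4)·Σ_{d∣4} μ(4/d) 7^d.
Divisors of 4: 1, 2, 4; μ(4/d) for each: 0, -1, 1.
Σ = − 7^2 + 7^4 = 2352.
N = 2352/4 = 588.

588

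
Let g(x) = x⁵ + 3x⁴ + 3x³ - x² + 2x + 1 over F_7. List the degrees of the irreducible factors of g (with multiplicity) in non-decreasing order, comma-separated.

1, 1, 3

Linear factors from roots: (x - 2).
Complete factorization: g(x) = (x - 2)^2·(x³ - x + 2).
Factor degrees with multiplicity: 1 + 1 + 3 = 5.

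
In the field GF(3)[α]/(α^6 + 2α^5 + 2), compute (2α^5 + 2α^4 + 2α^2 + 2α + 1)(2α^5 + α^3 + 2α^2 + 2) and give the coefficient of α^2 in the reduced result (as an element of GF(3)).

Multiply in GF(3)[α]: (2α^5 + 2α^4 + 2α^2 + 2α + 1)·(2α^5 + α^3 + 2α^2 + 2) = α^10 + α^9 + 2α^8 + α^7 + 2α^6 + 2α^5 + α^4 + 2α^3 + α + 2.
Reduce using α^6 ≡ α^5 + 1 (mod α^6 + 2α^5 + 2).
Reduced: 2α^4 + α^3 + α^2.

1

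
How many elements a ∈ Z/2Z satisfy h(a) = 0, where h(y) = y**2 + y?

2

Evaluate at each of the 2 elements of Z/2Z:
h(0) = 0 → root; h(1) = 0 → root.
Roots: {0, 1}.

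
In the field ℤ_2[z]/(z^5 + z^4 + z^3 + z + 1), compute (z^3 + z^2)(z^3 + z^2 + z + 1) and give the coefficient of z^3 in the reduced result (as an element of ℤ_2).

1

Multiply in ℤ_2[z]: (z^3 + z^2)·(z^3 + z^2 + z + 1) = z^6 + z^2.
Reduce using z^5 ≡ z^4 + z^3 + z + 1 (mod z^5 + z^4 + z^3 + z + 1).
Reduced: z^3 + 1.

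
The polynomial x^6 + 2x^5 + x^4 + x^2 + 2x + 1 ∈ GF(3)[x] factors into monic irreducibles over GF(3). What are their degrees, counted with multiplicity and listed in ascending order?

1, 1, 2, 2

Write g(x) = x^6 + 2x^5 + x^4 + x^2 + 2x + 1.
Roots in GF(3): g(0) = 1; g(1) = 2; g(2) = 0 → root.
Linear factors from roots: (x + 1).
Complete factorization: g(x) = (x + 1)^2·(x^2 + x + 2)·(x^2 + 2x + 2).
Factor degrees with multiplicity: 1 + 1 + 2 + 2 = 6.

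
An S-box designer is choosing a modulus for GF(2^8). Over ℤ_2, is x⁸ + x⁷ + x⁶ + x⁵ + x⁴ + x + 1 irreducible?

Yes

Write P(x) = x⁸ + x⁷ + x⁶ + x⁵ + x⁴ + x + 1.
Check for roots in ℤ_2: P(0) = 1; P(1) = 1.
No roots, so no linear factors.
Monic irreducibles of degree 2 over GF(2): x² + x + 1.
None of them divide P (all give nonzero remainder).
Monic irreducibles of degree 3 over GF(2): x³ + x + 1, x³ + x² + 1.
None of them divide P (all give nonzero remainder).
Monic irreducibles of degree 4 over GF(2): x⁴ + x + 1, x⁴ + x³ + 1, x⁴ + x³ + x² + x + 1.
None of them divide P (all give nonzero remainder).
No irreducible factor of degree ≤ 4 exists, so P is irreducible over GF(2).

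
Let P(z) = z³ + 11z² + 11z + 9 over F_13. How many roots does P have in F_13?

Evaluate at each of the 13 elements of F_13:
P(0) = 9; P(1) = 6; P(2) = 5; P(3) = 12; P(4) = 7; P(5) = 9; P(6) = 11; P(7) = 6; P(8) = 0 → root; P(9) = 12; P(10) = 9; P(11) = 10; P(12) = 8.
Roots: {8}.

1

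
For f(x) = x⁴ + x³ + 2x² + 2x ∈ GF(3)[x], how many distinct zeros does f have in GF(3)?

Evaluate at each of the 3 elements of GF(3):
f(0) = 0 → root; f(1) = 0 → root; f(2) = 0 → root.
Roots: {0, 1, 2}.

3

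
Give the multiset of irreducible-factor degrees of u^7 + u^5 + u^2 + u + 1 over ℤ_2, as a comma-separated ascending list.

Write g(u) = u^7 + u^5 + u^2 + u + 1.
Roots in ℤ_2: g(0) = 1; g(1) = 1.
Complete factorization: g(u) = (u^7 + u^5 + u^2 + u + 1).
Factor degrees with multiplicity: 7 = 7.

7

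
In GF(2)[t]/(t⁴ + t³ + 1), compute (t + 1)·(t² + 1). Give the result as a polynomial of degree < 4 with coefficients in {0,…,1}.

Multiply in GF(2)[t]: (t + 1)·(t² + 1) = t³ + t² + t + 1.
Reduced: t³ + t² + t + 1.

t^3 + t^2 + t + 1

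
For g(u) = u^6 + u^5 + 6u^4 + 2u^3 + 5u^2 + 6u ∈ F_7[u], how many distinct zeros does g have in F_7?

Evaluate at each of the 7 elements of F_7:
g(0) = 0 → root; g(1) = 0 → root; g(2) = 2; g(3) = 0 → root; g(4) = 0 → root; g(5) = 1; g(6) = 3.
Roots: {0, 1, 3, 4}.

4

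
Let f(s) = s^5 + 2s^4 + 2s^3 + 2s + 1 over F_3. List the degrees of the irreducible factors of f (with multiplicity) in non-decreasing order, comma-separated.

Roots in F_3: f(0) = 1; f(1) = 2; f(2) = 1.
Complete factorization: f(s) = (s^5 + 2s^4 + 2s^3 + 2s + 1).
Factor degrees with multiplicity: 5 = 5.

5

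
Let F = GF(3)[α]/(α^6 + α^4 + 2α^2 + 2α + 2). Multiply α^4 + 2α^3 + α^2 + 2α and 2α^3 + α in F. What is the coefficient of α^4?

2

Multiply in GF(3)[α]: (α^4 + 2α^3 + α^2 + 2α)·(2α^3 + α) = 2α^7 + α^6 + α^3 + 2α^2.
Reduce using α^6 ≡ 2α^4 + α^2 + α + 1 (mod α^6 + α^4 + 2α^2 + 2α + 2).
Reduced: α^5 + 2α^4 + 2α^2 + 1.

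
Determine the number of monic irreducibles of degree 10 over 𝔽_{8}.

107370900

By the necklace-counting formula, N_8(10) = (1/10) Σ_{d|10} μ(10/d)·8^d.
Divisors of 10: 1, 2, 5, 10; μ(10/d) for each: 1, -1, -1, 1.
Σ = 8^1 − 8^2 − 8^5 + 8^10 = 1073709000.
N = 1073709000/10 = 107370900.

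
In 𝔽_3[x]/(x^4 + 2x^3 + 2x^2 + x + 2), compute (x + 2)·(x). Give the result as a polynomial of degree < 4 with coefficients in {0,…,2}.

x^2 + 2x

Multiply in 𝔽_3[x]: (x + 2)·(x) = x^2 + 2x.
Reduced: x^2 + 2x.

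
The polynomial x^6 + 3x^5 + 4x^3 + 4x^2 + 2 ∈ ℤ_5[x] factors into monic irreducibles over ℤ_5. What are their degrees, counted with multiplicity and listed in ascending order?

Write g(x) = x^6 + 3x^5 + 4x^3 + 4x^2 + 2.
Roots in ℤ_5: g(0) = 2; g(1) = 4; g(2) = 0 → root; g(3) = 4; g(4) = 0 → root.
Linear factors from roots: (x + 3), (x + 1).
Complete factorization: g(x) = (x + 1)·(x + 3)·(x^4 + 4x^3 + x^2 + 3x + 4).
Factor degrees with multiplicity: 1 + 1 + 4 = 6.

1, 1, 4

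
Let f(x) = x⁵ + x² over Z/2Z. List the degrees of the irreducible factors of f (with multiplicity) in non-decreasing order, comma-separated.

1, 1, 1, 2

Roots in Z/2Z: f(0) = 0 → root; f(1) = 0 → root.
Linear factors from roots: (x), (x + 1).
Complete factorization: f(x) = (x + 1)·(x)^2·(x² + x + 1).
Factor degrees with multiplicity: 1 + 1 + 1 + 2 = 5.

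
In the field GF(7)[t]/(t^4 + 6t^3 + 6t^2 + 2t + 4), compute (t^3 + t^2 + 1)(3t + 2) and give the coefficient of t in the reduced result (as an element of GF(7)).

Multiply in GF(7)[t]: (t^3 + t^2 + 1)·(3t + 2) = 3t^4 + 5t^3 + 2t^2 + 3t + 2.
Reduce using t^4 ≡ t^3 + t^2 + 5t + 3 (mod t^4 + 6t^3 + 6t^2 + 2t + 4).
Reduced: t^3 + 5t^2 + 4t + 4.

4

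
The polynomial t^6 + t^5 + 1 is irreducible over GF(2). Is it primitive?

Write f(t) = t^6 + t^5 + 1.
|GF(2^6)^×| = 2^6 − 1 = 63. Prime factorization: 63 = 3^2·7.
f is primitive ⇔ t has order 63 in GF(2)[t]/(f), i.e. t^(63/q) ≠ 1 for each prime q | 63.
t^(21) mod f = t^5 + t^4 + t^3 + 1.
t^(9) mod f = t^5 + t^3 + t^2 + t + 1.
None equal 1, so t has full order 63; f is primitive.

Yes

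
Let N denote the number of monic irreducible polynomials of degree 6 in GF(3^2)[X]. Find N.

Gauss's count: N_{9}(6) = (1/6) Σ_{d|6} μ(6/d)·9^d.
Divisors of 6: 1, 2, 3, 6; μ(6/d) for each: 1, -1, -1, 1.
Σ = 9^1 − 9^2 − 9^3 + 9^6 = 530640.
N = 530640/6 = 88440.

88440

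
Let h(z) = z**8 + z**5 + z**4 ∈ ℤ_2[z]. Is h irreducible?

No

Check for roots in ℤ_2: h(0) = 0 → root; h(1) = 1.
h(0) = 0, so (z) divides h(z); h is reducible.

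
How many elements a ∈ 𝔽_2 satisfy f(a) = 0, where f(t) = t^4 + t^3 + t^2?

Evaluate at each of the 2 elements of 𝔽_2:
f(0) = 0 → root; f(1) = 1.
Roots: {0}.

1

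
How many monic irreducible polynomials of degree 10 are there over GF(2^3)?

By the necklace-counting formula, N_8(10) = (1/10) Σ_{d|10} μ(10/d)·8^d.
Divisors of 10: 1, 2, 5, 10; μ(10/d) for each: 1, -1, -1, 1.
Σ = 8^1 − 8^2 − 8^5 + 8^10 = 1073709000.
N = 1073709000/10 = 107370900.

107370900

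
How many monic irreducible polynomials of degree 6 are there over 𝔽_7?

19544

The number of monic irreducibles of degree 6 over GF(7) is (1/6)·Σ_{d∣6} μ(6/d) 7^d.
Divisors of 6: 1, 2, 3, 6; μ(6/d) for each: 1, -1, -1, 1.
Σ = 7^1 − 7^2 − 7^3 + 7^6 = 117264.
N = 117264/6 = 19544.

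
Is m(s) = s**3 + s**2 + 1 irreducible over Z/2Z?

Check for roots in Z/2Z: m(0) = 1; m(1) = 1.
No roots. A degree-3 polynomial over a field with no linear factor is irreducible.

Yes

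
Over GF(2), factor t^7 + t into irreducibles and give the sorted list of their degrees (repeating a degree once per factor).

1, 1, 1, 2, 2

Write g(t) = t^7 + t.
Roots in GF(2): g(0) = 0 → root; g(1) = 0 → root.
Linear factors from roots: (t), (t + 1).
Complete factorization: g(t) = (t)·(t + 1)^2·(t^2 + t + 1)^2.
Factor degrees with multiplicity: 1 + 1 + 1 + 2 + 2 = 7.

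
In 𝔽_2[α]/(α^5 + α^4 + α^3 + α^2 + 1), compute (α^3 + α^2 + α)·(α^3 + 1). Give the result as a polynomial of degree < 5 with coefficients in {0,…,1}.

Multiply in 𝔽_2[α]: (α^3 + α^2 + α)·(α^3 + 1) = α^6 + α^5 + α^4 + α^3 + α^2 + α.
Reduce using α^5 ≡ α^4 + α^3 + α^2 + 1 (mod α^5 + α^4 + α^3 + α^2 + 1).
Reduced: α^2.

α^2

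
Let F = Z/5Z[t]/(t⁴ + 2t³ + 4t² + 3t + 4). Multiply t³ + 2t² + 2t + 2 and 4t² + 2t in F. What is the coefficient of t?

2

Multiply in Z/5Z[t]: (t³ + 2t² + 2t + 2)·(4t² + 2t) = 4t⁵ + 2t³ + 2t² + 4t.
Reduce using t⁴ ≡ 3t³ + t² + 2t + 1 (mod t⁴ + 2t³ + 4t² + 3t + 4).
Reduced: 2t³ + 2t² + 2t + 2.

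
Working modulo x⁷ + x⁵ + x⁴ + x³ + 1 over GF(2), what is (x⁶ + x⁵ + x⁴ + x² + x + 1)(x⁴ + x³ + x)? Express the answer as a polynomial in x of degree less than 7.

Multiply in GF(2)[x]: (x⁶ + x⁵ + x⁴ + x² + x + 1)·(x⁴ + x³ + x) = x¹⁰ + x⁵ + x² + x.
Reduce using x⁷ ≡ x⁵ + x⁴ + x³ + 1 (mod x⁷ + x⁵ + x⁴ + x³ + 1).
Reduced: x⁵ + x² + 1.

x^5 + x^2 + 1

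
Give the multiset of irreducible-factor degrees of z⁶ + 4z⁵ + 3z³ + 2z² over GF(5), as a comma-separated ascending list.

1, 1, 1, 1, 2

Write g(z) = z⁶ + 4z⁵ + 3z³ + 2z².
Roots in GF(5): g(0) = 0 → root; g(1) = 0 → root; g(2) = 4; g(3) = 0 → root; g(4) = 1.
Linear factors from roots: (z), (z + 4), (z + 2).
Complete factorization: g(z) = (z + 2)·(z + 4)·(z)^2·(z² + 3z + 4).
Factor degrees with multiplicity: 1 + 1 + 1 + 1 + 2 = 6.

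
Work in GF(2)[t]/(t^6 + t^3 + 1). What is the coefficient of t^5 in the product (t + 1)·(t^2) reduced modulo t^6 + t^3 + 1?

Multiply in GF(2)[t]: (t + 1)·(t^2) = t^3 + t^2.
Reduced: t^3 + t^2.

0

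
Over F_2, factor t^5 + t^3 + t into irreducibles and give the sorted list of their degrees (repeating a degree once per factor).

Write f(t) = t^5 + t^3 + t.
Roots in F_2: f(0) = 0 → root; f(1) = 1.
Linear factors from roots: (t).
Complete factorization: f(t) = (t)·(t^2 + t + 1)^2.
Factor degrees with multiplicity: 1 + 2 + 2 = 5.

1, 2, 2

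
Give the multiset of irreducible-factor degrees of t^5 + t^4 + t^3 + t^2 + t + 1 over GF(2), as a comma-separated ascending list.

Write h(t) = t^5 + t^4 + t^3 + t^2 + t + 1.
Roots in GF(2): h(0) = 1; h(1) = 0 → root.
Linear factors from roots: (t + 1).
Complete factorization: h(t) = (t + 1)·(t^2 + t + 1)^2.
Factor degrees with multiplicity: 1 + 2 + 2 = 5.

1, 2, 2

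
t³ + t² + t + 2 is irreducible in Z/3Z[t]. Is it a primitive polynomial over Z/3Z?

Write f(t) = t³ + t² + t + 2.
|GF(3^3)^×| = 3^3 − 1 = 26. Prime factorization: 26 = 2·13.
f is primitive ⇔ t has order 26 in GF(3)[t]/(f), i.e. t^(26/q) ≠ 1 for each prime q | 26.
t^(13) mod f = 1
t^(2) mod f = t².
Since t^(13) = 1, the order of t divides 13 < 26; not primitive.

No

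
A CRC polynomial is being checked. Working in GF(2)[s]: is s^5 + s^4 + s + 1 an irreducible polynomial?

Write h(s) = s^5 + s^4 + s + 1.
Check for roots in GF(2): h(0) = 1; h(1) = 0 → root.
h(1) = 0, so (s − 1) divides h(s); h is reducible.

No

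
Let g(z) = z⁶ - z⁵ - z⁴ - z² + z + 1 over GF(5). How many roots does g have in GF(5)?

Evaluate at each of the 5 elements of GF(5):
g(0) = 1; g(1) = 0 → root; g(2) = 0 → root; g(3) = 0 → root; g(4) = 0 → root.
Roots: {1, 2, 3, 4}.

4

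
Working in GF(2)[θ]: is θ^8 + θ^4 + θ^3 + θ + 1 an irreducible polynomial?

Yes

Write P(θ) = θ^8 + θ^4 + θ^3 + θ + 1.
Check for roots in GF(2): P(0) = 1; P(1) = 1.
No roots, so no linear factors.
Monic irreducibles of degree 2 over GF(2): θ^2 + θ + 1.
None of them divide P (all give nonzero remainder).
Monic irreducibles of degree 3 over GF(2): θ^3 + θ + 1, θ^3 + θ^2 + 1.
None of them divide P (all give nonzero remainder).
Monic irreducibles of degree 4 over GF(2): θ^4 + θ + 1, θ^4 + θ^3 + 1, θ^4 + θ^3 + θ^2 + θ + 1.
None of them divide P (all give nonzero remainder).
No irreducible factor of degree ≤ 4 exists, so P is irreducible over GF(2).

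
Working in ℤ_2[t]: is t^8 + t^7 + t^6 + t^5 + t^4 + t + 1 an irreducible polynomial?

Yes

Write m(t) = t^8 + t^7 + t^6 + t^5 + t^4 + t + 1.
Check for roots in ℤ_2: m(0) = 1; m(1) = 1.
No roots, so no linear factors.
Monic irreducibles of degree 2 over GF(2): t^2 + t + 1.
None of them divide m (all give nonzero remainder).
Monic irreducibles of degree 3 over GF(2): t^3 + t + 1, t^3 + t^2 + 1.
None of them divide m (all give nonzero remainder).
Monic irreducibles of degree 4 over GF(2): t^4 + t + 1, t^4 + t^3 + 1, t^4 + t^3 + t^2 + t + 1.
None of them divide m (all give nonzero remainder).
No irreducible factor of degree ≤ 4 exists, so m is irreducible over GF(2).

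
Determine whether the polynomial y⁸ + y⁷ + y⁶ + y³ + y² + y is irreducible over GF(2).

No

Write g(y) = y⁸ + y⁷ + y⁶ + y³ + y² + y.
Check for roots in GF(2): g(0) = 0 → root; g(1) = 0 → root.
g(0) = 0, so (y) divides g(y); g is reducible.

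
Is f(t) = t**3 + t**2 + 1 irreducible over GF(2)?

Yes

Check for roots in GF(2): f(0) = 1; f(1) = 1.
No roots. A degree-3 polynomial over a field with no linear factor is irreducible.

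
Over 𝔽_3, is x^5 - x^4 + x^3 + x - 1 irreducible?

Write g(x) = x^5 - x^4 + x^3 + x - 1.
Check for roots in 𝔽_3: g(0) = 2; g(1) = 1; g(2) = 1.
No roots, so no linear factors.
Monic irreducibles of degree 2 over GF(3): x^2 + 1, x^2 + x - 1, x^2 - x - 1.
None of them divide g (all give nonzero remainder).
No irreducible factor of degree ≤ 2 exists, so g is irreducible over GF(3).

Yes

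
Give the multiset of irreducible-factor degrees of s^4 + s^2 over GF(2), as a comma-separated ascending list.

1, 1, 1, 1

Write h(s) = s^4 + s^2.
Roots in GF(2): h(0) = 0 → root; h(1) = 0 → root.
Linear factors from roots: (s), (s + 1).
Complete factorization: h(s) = (s)^2·(s + 1)^2.
Factor degrees with multiplicity: 1 + 1 + 1 + 1 = 4.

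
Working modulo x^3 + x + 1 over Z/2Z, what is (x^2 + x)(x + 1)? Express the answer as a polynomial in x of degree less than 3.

Multiply in Z/2Z[x]: (x^2 + x)·(x + 1) = x^3 + x.
Reduce using x^3 ≡ x + 1 (mod x^3 + x + 1).
Reduced: 1.

1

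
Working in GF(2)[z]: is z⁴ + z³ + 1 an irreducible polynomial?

Yes

Write h(z) = z⁴ + z³ + 1.
Check for roots in GF(2): h(0) = 1; h(1) = 1.
No roots, so no linear factors.
Monic irreducibles of degree 2 over GF(2): z² + z + 1.
None of them divide h (all give nonzero remainder).
No irreducible factor of degree ≤ 2 exists, so h is irreducible over GF(2).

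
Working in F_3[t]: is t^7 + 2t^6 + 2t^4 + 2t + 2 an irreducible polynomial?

No

Write P(t) = t^7 + 2t^6 + 2t^4 + 2t + 2.
Check for roots in F_3: P(0) = 2; P(1) = 0 → root; P(2) = 0 → root.
P(1) = 0, so (t − 1) divides P(t); P is reducible.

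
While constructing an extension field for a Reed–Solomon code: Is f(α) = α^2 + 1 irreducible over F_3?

Yes

Check for roots in F_3: f(0) = 1; f(1) = 2; f(2) = 2.
No roots. A degree-2 polynomial over a field with no linear factor is irreducible.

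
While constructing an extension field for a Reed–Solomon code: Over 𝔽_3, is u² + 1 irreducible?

Write P(u) = u² + 1.
Check for roots in 𝔽_3: P(0) = 1; P(1) = 2; P(2) = 2.
No roots. A degree-2 polynomial over a field with no linear factor is irreducible.

Yes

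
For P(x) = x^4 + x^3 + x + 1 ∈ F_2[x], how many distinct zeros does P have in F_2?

1

Evaluate at each of the 2 elements of F_2:
P(0) = 1; P(1) = 0 → root.
Roots: {1}.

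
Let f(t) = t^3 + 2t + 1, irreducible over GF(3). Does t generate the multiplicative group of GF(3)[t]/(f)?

Yes

|GF(3^3)^×| = 3^3 − 1 = 26. Prime factorization: 26 = 2·13.
f is primitive ⇔ t has order 26 in GF(3)[t]/(f), i.e. t^(26/q) ≠ 1 for each prime q | 26.
t^(13) mod f = 2.
t^(2) mod f = t^2.
None equal 1, so t has full order 26; f is primitive.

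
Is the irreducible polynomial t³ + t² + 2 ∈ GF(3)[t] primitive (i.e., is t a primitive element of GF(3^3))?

No

Write f(t) = t³ + t² + 2.
|GF(3^3)^×| = 3^3 − 1 = 26. Prime factorization: 26 = 2·13.
f is primitive ⇔ t has order 26 in GF(3)[t]/(f), i.e. t^(26/q) ≠ 1 for each prime q | 26.
t^(13) mod f = 1
t^(2) mod f = t².
Since t^(13) = 1, the order of t divides 13 < 26; not primitive.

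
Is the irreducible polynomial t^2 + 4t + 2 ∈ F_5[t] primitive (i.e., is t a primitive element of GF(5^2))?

Yes

Write f(t) = t^2 + 4t + 2.
|GF(5^2)^×| = 5^2 − 1 = 24. Prime factorization: 24 = 2^3·3.
f is primitive ⇔ t has order 24 in GF(5)[t]/(f), i.e. t^(24/q) ≠ 1 for each prime q | 24.
t^(12) mod f = 4.
t^(8) mod f = 2t + 1.
None equal 1, so t has full order 24; f is primitive.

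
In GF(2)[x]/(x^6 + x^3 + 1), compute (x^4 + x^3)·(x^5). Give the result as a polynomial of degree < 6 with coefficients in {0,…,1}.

x^5 + x^2 + 1

Multiply in GF(2)[x]: (x^4 + x^3)·(x^5) = x^9 + x^8.
Reduce using x^6 ≡ x^3 + 1 (mod x^6 + x^3 + 1).
Reduced: x^5 + x^2 + 1.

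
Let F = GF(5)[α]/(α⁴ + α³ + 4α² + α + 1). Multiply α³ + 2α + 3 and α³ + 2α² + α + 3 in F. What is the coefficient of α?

Multiply in GF(5)[α]: (α³ + 2α + 3)·(α³ + 2α² + α + 3) = α⁶ + 2α⁵ + 3α⁴ + 3α² + 4α + 4.
Reduce using α⁴ ≡ 4α³ + α² + 4α + 4 (mod α⁴ + α³ + 4α² + α + 1).
Reduced: 2α³ + 4α² + 1.

0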